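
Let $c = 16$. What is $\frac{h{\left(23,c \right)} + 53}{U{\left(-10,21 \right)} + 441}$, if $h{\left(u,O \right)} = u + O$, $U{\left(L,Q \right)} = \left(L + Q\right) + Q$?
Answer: $\frac{92}{473} \approx 0.1945$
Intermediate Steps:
$U{\left(L,Q \right)} = L + 2 Q$
$h{\left(u,O \right)} = O + u$
$\frac{h{\left(23,c \right)} + 53}{U{\left(-10,21 \right)} + 441} = \frac{\left(16 + 23\right) + 53}{\left(-10 + 2 \cdot 21\right) + 441} = \frac{39 + 53}{\left(-10 + 42\right) + 441} = \frac{92}{32 + 441} = \frac{92}{473}$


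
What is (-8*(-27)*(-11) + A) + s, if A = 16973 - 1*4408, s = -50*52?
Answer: 7589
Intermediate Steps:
s = -2600
A = 12565 (A = 16973 - 4408 = 12565)
(-8*(-27)*(-11) + A) + s = (-8*(-27)*(-11) + 12565) - 2600 = (216*(-11) + 12565) - 2600 = (-2376 + 12565) - 2600 = 10189 - 2600 = 7589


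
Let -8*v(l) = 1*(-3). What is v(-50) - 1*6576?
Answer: -52605/8 ≈ -6575.6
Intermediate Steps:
v(l) = 3/8 (v(l) = -(-3)/8 = -⅛*(-3) = 3/8)
v(-50) - 1*6576 = 3/8 - 1*6576 = 3/8 - 6576 = -52605/8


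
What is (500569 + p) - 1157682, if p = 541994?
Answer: -115119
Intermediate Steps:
(500569 + p) - 1157682 = (500569 + 541994) - 1157682 = 1042563 - 1157682 = -115119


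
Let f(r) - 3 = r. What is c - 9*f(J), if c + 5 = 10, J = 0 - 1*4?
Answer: 14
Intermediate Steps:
J = -4 (J = 0 - 4 = -4)
c = 5 (c = -5 + 10 = 5)
f(r) = 3 + r
c - 9*f(J) = 5 - 9*(3 - 4) = 5 - 9*(-1) = 5 + 9 = 14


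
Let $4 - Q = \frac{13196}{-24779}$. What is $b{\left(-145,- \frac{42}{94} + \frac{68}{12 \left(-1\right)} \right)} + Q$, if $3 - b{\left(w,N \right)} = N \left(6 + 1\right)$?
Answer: $\frac{175833995}{3493839} \approx 50.327$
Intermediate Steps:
$b{\left(w,N \right)} = 3 - 7 N$ ($b{\left(w,N \right)} = 3 - N \left(6 + 1\right) = 3 - N 7 = 3 - 7 N$)
$Q = \frac{112312}{24779}$ ($Q = 4 - \frac{13196}{-24779} = 4 - 13196 \left(- \frac{1}{24779}\right) = 4 - - \frac{13196}{24779} = 4 + \frac{13196}{24779} = \frac{112312}{24779} \approx 4.5325$)
$b{\left(-145,- \frac{42}{94} + \frac{68}{12 \left(-1\right)} \right)} + Q = \left(3 - 7 \left(- \frac{42}{94} + \frac{68}{12 \left(-1\right)}\right)\right) + \frac{112312}{24779} = \left(3 - 7 \left(\left(-42\right) \frac{1}{94} + \frac{68}{-12}\right)\right) + \frac{112312}{24779} = \left(3 - 7 \left(- \frac{21}{47} + 68 \left(- \frac{1}{12}\right)\right)\right) + \frac{112312}{24779} = \left(3 - 7 \left(- \frac{21}{47} - \frac{17}{3}\right)\right) + \frac{112312}{24779} = \left(3 - - \frac{6034}{141}\right) + \frac{112312}{24779} = \left(3 + \frac{6034}{141}\right) + \frac{112312}{24779} = \frac{6457}{141} + \frac{112312}{24779} = \frac{175833995}{3493839}$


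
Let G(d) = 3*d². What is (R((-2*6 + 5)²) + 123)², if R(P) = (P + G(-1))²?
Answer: 7991929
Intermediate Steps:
R(P) = (3 + P)² (R(P) = (P + 3*(-1)²)² = (P + 3*1)² = (P + 3)² = (3 + P)²)
(R((-2*6 + 5)²) + 123)² = ((3 + (-2*6 + 5)²)² + 123)² = ((3 + (-12 + 5)²)² + 123)² = ((3 + (-7)²)² + 123)² = ((3 + 49)² + 123)² = (52² + 123)² = (2704 + 123)² = 2827² = 7991929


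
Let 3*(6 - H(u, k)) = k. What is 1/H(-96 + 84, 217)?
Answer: -3/199 ≈ -0.015075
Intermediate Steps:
H(u, k) = 6 - k/3
1/H(-96 + 84, 217) = 1/(6 - ⅓*217) = 1/(6 - 217/3) = 1/(-199/3) = -3/199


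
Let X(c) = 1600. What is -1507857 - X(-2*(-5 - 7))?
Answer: -1509457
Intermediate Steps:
-1507857 - X(-2*(-5 - 7)) = -1507857 - 1*1600 = -1507857 - 1600 = -1509457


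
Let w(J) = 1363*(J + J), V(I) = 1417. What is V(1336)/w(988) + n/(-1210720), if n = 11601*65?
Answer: -83027767/133421344 ≈ -0.62230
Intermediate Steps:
w(J) = 2726*J (w(J) = 1363*(2*J) = 2726*J)
n = 754065
V(1336)/w(988) + n/(-1210720) = 1417/((2726*988)) + 754065/(-1210720) = 1417/2693288 + 754065*(-1/1210720) = 1417*(1/2693288) - 150813/242144 = 109/207176 - 150813/242144 = -83027767/133421344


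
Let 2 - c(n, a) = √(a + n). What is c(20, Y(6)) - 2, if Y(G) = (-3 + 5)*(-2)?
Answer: -4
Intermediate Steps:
Y(G) = -4 (Y(G) = 2*(-2) = -4)
c(n, a) = 2 - √(a + n)
c(20, Y(6)) - 2 = (2 - √(-4 + 20)) - 2 = (2 - √16) - 2 = (2 - 1*4) - 2 = (2 - 4) - 2 = -2 - 2 = -4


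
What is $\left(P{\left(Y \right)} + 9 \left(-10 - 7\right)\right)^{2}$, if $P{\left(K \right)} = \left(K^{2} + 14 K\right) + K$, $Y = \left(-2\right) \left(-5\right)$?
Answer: $9409$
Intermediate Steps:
$Y = 10$
$P{\left(K \right)} = K^{2} + 15 K$
$\left(P{\left(Y \right)} + 9 \left(-10 - 7\right)\right)^{2} = \left(10 \left(15 + 10\right) + 9 \left(-10 - 7\right)\right)^{2} = \left(10 \cdot 25 + 9 \left(-17\right)\right)^{2} = \left(250 - 153\right)^{2} = 97^{2} = 9409$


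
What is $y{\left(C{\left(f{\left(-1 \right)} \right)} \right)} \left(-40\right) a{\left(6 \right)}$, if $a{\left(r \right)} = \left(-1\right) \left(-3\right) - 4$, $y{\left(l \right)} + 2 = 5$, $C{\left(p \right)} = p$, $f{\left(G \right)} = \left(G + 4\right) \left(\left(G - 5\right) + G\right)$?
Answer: $120$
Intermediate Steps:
$f{\left(G \right)} = \left(-5 + 2 G\right) \left(4 + G\right)$ ($f{\left(G \right)} = \left(4 + G\right) \left(\left(-5 + G\right) + G\right) = \left(4 + G\right) \left(-5 + 2 G\right) = \left(-5 + 2 G\right) \left(4 + G\right)$)
$y{\left(l \right)} = 3$ ($y{\left(l \right)} = -2 + 5 = 3$)
$a{\left(r \right)} = -1$ ($a{\left(r \right)} = 3 - 4 = -1$)
$y{\left(C{\left(f{\left(-1 \right)} \right)} \right)} \left(-40\right) a{\left(6 \right)} = 3 \left(-40\right) \left(-1\right) = \left(-120\right) \left(-1\right) = 120$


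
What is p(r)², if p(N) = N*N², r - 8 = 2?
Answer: 1000000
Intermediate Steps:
r = 10 (r = 8 + 2 = 10)
p(N) = N³
p(r)² = (10³)² = 1000² = 1000000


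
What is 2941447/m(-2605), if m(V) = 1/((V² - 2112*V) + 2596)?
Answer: 36151504321307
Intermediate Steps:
m(V) = 1/(2596 + V² - 2112*V)
2941447/m(-2605) = 2941447/(1/(2596 + (-2605)² - 2112*(-2605))) = 2941447/(1/(2596 + 6786025 + 5501760)) = 2941447/(1/12290381) = 2941447*12290381 = 36151504321307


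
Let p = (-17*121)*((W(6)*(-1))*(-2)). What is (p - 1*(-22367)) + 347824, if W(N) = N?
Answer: 345507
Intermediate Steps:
p = -24684 (p = (-17*121)*((6*(-1))*(-2)) = -(-12342)*(-2) = -2057*12 = -24684)
(p - 1*(-22367)) + 347824 = (-24684 - 1*(-22367)) + 347824 = (-24684 + 22367) + 347824 = -2317 + 347824 = 345507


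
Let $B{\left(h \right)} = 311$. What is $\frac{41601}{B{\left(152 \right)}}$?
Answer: $\frac{41601}{311} \approx 133.77$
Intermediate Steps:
$\frac{41601}{B{\left(152 \right)}} = \frac{41601}{311}$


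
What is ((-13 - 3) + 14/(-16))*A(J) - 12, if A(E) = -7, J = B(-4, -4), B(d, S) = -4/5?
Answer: 849/8 ≈ 106.13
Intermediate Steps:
B(d, S) = -⅘ (B(d, S) = -4*⅕ = -⅘)
J = -⅘ ≈ -0.80000
((-13 - 3) + 14/(-16))*A(J) - 12 = ((-13 - 3) + 14/(-16))*(-7) - 12 = (-16 + 14*(-1/16))*(-7) - 12 = (-16 - 7/8)*(-7) - 12 = -135/8*(-7) - 12 = 945/8 - 12 = 849/8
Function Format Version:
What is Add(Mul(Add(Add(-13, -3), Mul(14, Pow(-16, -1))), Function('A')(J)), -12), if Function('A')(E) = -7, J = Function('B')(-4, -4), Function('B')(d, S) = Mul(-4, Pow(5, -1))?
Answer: Rational(849, 8) ≈ 106.13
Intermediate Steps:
Function('B')(d, S) = Rational(-4, 5) (Function('B')(d, S) = Mul(-4, Rational(1, 5)) = Rational(-4, 5))
J = Rational(-4, 5) ≈ -0.80000
Add(Mul(Add(Add(-13, -3), Mul(14, Pow(-16, -1))), Function('A')(J)), -12) = Add(Mul(Add(Add(-13, -3), Mul(14, Pow(-16, -1))), -7), -12) = Add(Mul(Add(-16, Mul(14, Rational(-1, 16))), -7), -12) = Add(Mul(Add(-16, Rational(-7, 8)), -7), -12) = Add(Mul(Rational(-135, 8), -7), -12) = Add(Rational(945, 8), -12) = Rational(849, 8)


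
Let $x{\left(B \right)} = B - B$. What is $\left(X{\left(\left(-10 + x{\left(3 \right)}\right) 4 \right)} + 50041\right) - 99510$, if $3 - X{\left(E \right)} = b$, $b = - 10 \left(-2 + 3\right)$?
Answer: $-49456$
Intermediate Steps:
$x{\left(B \right)} = 0$
$b = -10$ ($b = \left(-10\right) 1 = -10$)
$X{\left(E \right)} = 13$ ($X{\left(E \right)} = 3 - -10 = 3 + 10 = 13$)
$\left(X{\left(\left(-10 + x{\left(3 \right)}\right) 4 \right)} + 50041\right) - 99510 = \left(13 + 50041\right) - 99510 = 50054 - 99510 = -49456$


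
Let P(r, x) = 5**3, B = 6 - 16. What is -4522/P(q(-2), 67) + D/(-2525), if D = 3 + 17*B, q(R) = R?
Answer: -455887/12625 ≈ -36.110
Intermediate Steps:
B = -10
P(r, x) = 125
D = -167 (D = 3 + 17*(-10) = 3 - 170 = -167)
-4522/P(q(-2), 67) + D/(-2525) = -4522/125 - 167/(-2525) = -4522*1/125 - 167*(-1/2525) = -4522/125 + 167/2525 = -455887/12625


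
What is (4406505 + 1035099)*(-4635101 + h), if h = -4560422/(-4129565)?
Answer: -104157449953364151372/4129565 ≈ -2.5222e+13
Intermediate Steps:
h = 4560422/4129565 (h = -4560422*(-1/4129565) = 4560422/4129565 ≈ 1.1043)
(4406505 + 1035099)*(-4635101 + h) = (4406505 + 1035099)*(-4635101 + 4560422/4129565) = 5441604*(-19140946300643/4129565) = -104157449953364151372/4129565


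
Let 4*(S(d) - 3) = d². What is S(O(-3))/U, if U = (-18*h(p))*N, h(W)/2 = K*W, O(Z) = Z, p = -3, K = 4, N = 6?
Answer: 7/3456 ≈ 0.0020255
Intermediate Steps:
h(W) = 8*W (h(W) = 2*(4*W) = 8*W)
U = 2592 (U = -144*(-3)*6 = -18*(-24)*6 = 432*6 = 2592)
S(d) = 3 + d²/4
S(O(-3))/U = (3 + (¼)*(-3)²)/2592 = (3 + (¼)*9)*(1/2592) = (3 + 9/4)*(1/2592) = (21/4)*(1/2592) = 7/3456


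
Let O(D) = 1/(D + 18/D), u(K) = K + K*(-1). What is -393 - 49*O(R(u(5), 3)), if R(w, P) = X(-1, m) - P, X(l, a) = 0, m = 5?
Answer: -3488/9 ≈ -387.56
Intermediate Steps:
u(K) = 0 (u(K) = K - K = 0)
R(w, P) = -P (R(w, P) = 0 - P = -P)
-393 - 49*O(R(u(5), 3)) = -393 - 49*(-1*3)/(18 + (-1*3)²) = -393 - (-147)/(18 + (-3)²) = -393 - (-147)/(18 + 9) = -393 - (-147)/27 = -393 - 49*(-⅑) = -393 + 49/9 = -3488/9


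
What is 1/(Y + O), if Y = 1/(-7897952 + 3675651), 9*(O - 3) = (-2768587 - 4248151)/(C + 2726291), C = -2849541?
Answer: 2341793692125/21838770458819 ≈ 0.10723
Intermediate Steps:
O = 5172244/554625 (O = 3 + ((-2768587 - 4248151)/(-2849541 + 2726291))/9 = 3 + (-7016738/(-123250))/9 = 3 + (-7016738*(-1/123250))/9 = 3 + (⅑)*(3508369/61625) = 3 + 3508369/554625 = 5172244/554625 ≈ 9.3257)
Y = -1/4222301 (Y = 1/(-4222301) = -1/4222301 ≈ -2.3684e-7)
1/(Y + O) = 1/(-1/4222301 + 5172244/554625) = 1/(21838770458819/2341793692125) = 2341793692125/21838770458819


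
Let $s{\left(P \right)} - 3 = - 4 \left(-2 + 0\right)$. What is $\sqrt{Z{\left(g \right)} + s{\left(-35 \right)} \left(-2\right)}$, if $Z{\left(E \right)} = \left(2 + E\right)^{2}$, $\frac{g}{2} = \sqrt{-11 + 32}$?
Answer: $\sqrt{66 + 8 \sqrt{21}} \approx 10.132$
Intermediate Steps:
$s{\left(P \right)} = 11$ ($s{\left(P \right)} = 3 - 4 \left(-2 + 0\right) = 3 - -8 = 3 + 8 = 11$)
$g = 2 \sqrt{21}$ ($g = 2 \sqrt{-11 + 32} = 2 \sqrt{21} \approx 9.1651$)
$\sqrt{Z{\left(g \right)} + s{\left(-35 \right)} \left(-2\right)} = \sqrt{\left(2 + 2 \sqrt{21}\right)^{2} + 11 \left(-2\right)} = \sqrt{\left(2 + 2 \sqrt{21}\right)^{2} - 22} = \sqrt{-22 + \left(2 + 2 \sqrt{21}\right)^{2}}$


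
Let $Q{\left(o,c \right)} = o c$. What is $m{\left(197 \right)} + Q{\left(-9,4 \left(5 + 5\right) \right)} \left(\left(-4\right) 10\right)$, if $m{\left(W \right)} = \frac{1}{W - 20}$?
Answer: $\frac{2548801}{177} \approx 14400.0$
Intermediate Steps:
$Q{\left(o,c \right)} = c o$
$m{\left(W \right)} = \frac{1}{-20 + W}$
$m{\left(197 \right)} + Q{\left(-9,4 \left(5 + 5\right) \right)} \left(\left(-4\right) 10\right) = \frac{1}{-20 + 197} + 4 \left(5 + 5\right) \left(-9\right) \left(\left(-4\right) 10\right) = \frac{1}{177} + 4 \cdot 10 \left(-9\right) \left(-40\right) = \frac{1}{177} + 40 \left(-9\right) \left(-40\right) = \frac{1}{177} - -14400 = \frac{1}{177} + 14400 = \frac{2548801}{177}$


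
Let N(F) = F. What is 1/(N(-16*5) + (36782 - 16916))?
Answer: 1/19786 ≈ 5.0541e-5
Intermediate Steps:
1/(N(-16*5) + (36782 - 16916)) = 1/(-16*5 + (36782 - 16916)) = 1/(-80 + 19866) = 1/19786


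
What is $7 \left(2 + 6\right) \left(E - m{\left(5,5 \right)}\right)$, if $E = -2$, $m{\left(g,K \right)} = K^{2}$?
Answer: $-1512$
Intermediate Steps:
$7 \left(2 + 6\right) \left(E - m{\left(5,5 \right)}\right) = 7 \left(2 + 6\right) \left(-2 - 5^{2}\right) = 7 \cdot 8 \left(-2 - 25\right) = 56 \left(-2 - 25\right) = 56 \left(-27\right) = -1512$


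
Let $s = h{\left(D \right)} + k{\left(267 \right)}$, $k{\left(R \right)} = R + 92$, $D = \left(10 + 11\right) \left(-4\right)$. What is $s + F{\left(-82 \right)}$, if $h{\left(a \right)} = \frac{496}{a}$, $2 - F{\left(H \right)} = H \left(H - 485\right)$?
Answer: $- \frac{968917}{21} \approx -46139.0$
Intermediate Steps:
$D = -84$ ($D = 21 \left(-4\right) = -84$)
$F{\left(H \right)} = 2 - H \left(-485 + H\right)$ ($F{\left(H \right)} = 2 - H \left(H - 485\right) = 2 - H \left(-485 + H\right)$)
$k{\left(R \right)} = 92 + R$
$s = \frac{7415}{21}$ ($s = \frac{496}{-84} + \left(92 + 267\right) = 496 \left(- \frac{1}{84}\right) + 359 = - \frac{124}{21} + 359 = \frac{7415}{21} \approx 353.1$)
$s + F{\left(-82 \right)} = \frac{7415}{21} + \left(2 - \left(-82\right)^{2} + 485 \left(-82\right)\right) = \frac{7415}{21} - 46492 = - \frac{968917}{21}$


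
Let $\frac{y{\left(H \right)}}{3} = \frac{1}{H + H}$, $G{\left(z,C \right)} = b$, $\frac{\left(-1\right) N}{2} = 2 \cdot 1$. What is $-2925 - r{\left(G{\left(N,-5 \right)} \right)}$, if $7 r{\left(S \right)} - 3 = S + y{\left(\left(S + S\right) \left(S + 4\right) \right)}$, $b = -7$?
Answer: $- \frac{573189}{196} \approx -2924.4$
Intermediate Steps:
$N = -4$ ($N = - 2 \cdot 2 \cdot 1 = \left(-2\right) 2 = -4$)
$G{\left(z,C \right)} = -7$
$y{\left(H \right)} = \frac{3}{2 H}$ ($y{\left(H \right)} = \frac{3}{H + H} = \frac{3}{2 H}$)
$r{\left(S \right)} = \frac{3}{7} + \frac{S}{7} + \frac{3}{28 S \left(4 + S\right)}$ ($r{\left(S \right)} = \frac{3}{7} + \frac{S + \frac{3}{2 \left(S + S\right) \left(S + 4\right)}}{7} = \frac{3}{7} + \frac{S + \frac{3}{2 \cdot 2 S \left(4 + S\right)}}{7} = \frac{3}{7} + \frac{S + \frac{3 \frac{1}{2 S \left(4 + S\right)}}{2}}{7} = \frac{3}{7} + \frac{S + \frac{3}{4 S \left(4 + S\right)}}{7} = \frac{3}{7} + \left(\frac{S}{7} + \frac{3}{28 S \left(4 + S\right)}\right) = \frac{3}{7} + \frac{S}{7} + \frac{3}{28 S \left(4 + S\right)}$)
$-2925 - r{\left(G{\left(N,-5 \right)} \right)} = -2925 - \frac{3 + 4 \left(-7\right) \left(3 - 7\right) \left(4 - 7\right)}{28 \left(-7\right) \left(4 - 7\right)} = -2925 - \frac{1}{28} \left(- \frac{1}{7}\right) \frac{1}{-3} \left(3 + 4 \left(-7\right) \left(-4\right) \left(-3\right)\right) = -2925 - \frac{1}{28} \left(- \frac{1}{7}\right) \left(- \frac{1}{3}\right) \left(3 - 336\right) = -2925 - \frac{1}{28} \left(- \frac{1}{7}\right) \left(- \frac{1}{3}\right) \left(-333\right) = -2925 - - \frac{111}{196} = -2925 + \frac{111}{196} = - \frac{573189}{196}$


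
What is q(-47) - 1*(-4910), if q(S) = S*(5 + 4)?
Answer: 4487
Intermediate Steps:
q(S) = 9*S (q(S) = S*9 = 9*S)
q(-47) - 1*(-4910) = 9*(-47) - 1*(-4910) = -423 + 4910 = 4487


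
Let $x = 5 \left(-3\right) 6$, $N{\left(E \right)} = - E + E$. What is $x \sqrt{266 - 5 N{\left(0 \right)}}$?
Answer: $- 90 \sqrt{266} \approx -1467.9$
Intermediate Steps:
$N{\left(E \right)} = 0$
$x = -90$ ($x = \left(-15\right) 6 = -90$)
$x \sqrt{266 - 5 N{\left(0 \right)}} = - 90 \sqrt{266 + \left(\left(-5\right) 0 + 0\right)} = - 90 \sqrt{266 + \left(0 + 0\right)} = - 90 \sqrt{266 + 0} = - 90 \sqrt{266}$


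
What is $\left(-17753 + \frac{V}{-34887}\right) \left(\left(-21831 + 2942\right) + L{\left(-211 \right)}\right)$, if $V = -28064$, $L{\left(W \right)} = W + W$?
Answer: $\frac{3986568292139}{11629} \approx 3.4281 \cdot 10^{8}$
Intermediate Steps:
$L{\left(W \right)} = 2 W$
$\left(-17753 + \frac{V}{-34887}\right) \left(\left(-21831 + 2942\right) + L{\left(-211 \right)}\right) = \left(-17753 - \frac{28064}{-34887}\right) \left(\left(-21831 + 2942\right) + 2 \left(-211\right)\right) = \left(-17753 - - \frac{28064}{34887}\right) \left(-18889 - 422\right) = \left(-17753 + \frac{28064}{34887}\right) \left(-19311\right) = \left(- \frac{619320847}{34887}\right) \left(-19311\right) = \frac{3986568292139}{11629}$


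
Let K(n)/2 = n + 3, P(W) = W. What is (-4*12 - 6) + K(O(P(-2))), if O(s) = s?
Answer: -52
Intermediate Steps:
K(n) = 6 + 2*n (K(n) = 2*(n + 3) = 2*(3 + n) = 6 + 2*n)
(-4*12 - 6) + K(O(P(-2))) = (-4*12 - 6) + (6 + 2*(-2)) = (-48 - 6) + (6 - 4) = -54 + 2 = -52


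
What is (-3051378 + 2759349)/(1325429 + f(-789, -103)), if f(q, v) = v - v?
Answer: -292029/1325429 ≈ -0.22033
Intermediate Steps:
f(q, v) = 0
(-3051378 + 2759349)/(1325429 + f(-789, -103)) = (-3051378 + 2759349)/(1325429 + 0) = -292029/1325429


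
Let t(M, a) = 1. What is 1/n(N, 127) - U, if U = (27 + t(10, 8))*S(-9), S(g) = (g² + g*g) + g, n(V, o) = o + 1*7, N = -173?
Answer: -574055/134 ≈ -4284.0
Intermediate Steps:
n(V, o) = 7 + o (n(V, o) = o + 7 = 7 + o)
S(g) = g + 2*g² (S(g) = (g² + g²) + g = 2*g² + g = g + 2*g²)
U = 4284 (U = (27 + 1)*(-9*(1 + 2*(-9))) = 28*(-9*(1 - 18)) = 28*(-9*(-17)) = 28*153 = 4284)
1/n(N, 127) - U = 1/(7 + 127) - 1*4284 = 1/134 - 4284 = -574055/134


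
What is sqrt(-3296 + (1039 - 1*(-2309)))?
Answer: 2*sqrt(13) ≈ 7.2111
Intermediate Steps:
sqrt(-3296 + (1039 - 1*(-2309))) = sqrt(-3296 + (1039 + 2309)) = sqrt(-3296 + 3348) = sqrt(52) = 2*sqrt(13)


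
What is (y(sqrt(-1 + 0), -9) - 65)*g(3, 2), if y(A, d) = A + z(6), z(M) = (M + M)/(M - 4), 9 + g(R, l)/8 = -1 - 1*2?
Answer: 5664 - 96*I ≈ 5664.0 - 96.0*I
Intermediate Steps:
g(R, l) = -96 (g(R, l) = -72 + 8*(-1 - 1*2) = -72 + 8*(-1 - 2) = -72 + 8*(-3) = -72 - 24 = -96)
z(M) = 2*M/(-4 + M) (z(M) = (2*M)/(-4 + M) = 2*M/(-4 + M))
y(A, d) = 6 + A (y(A, d) = A + 2*6/(-4 + 6) = A + 2*6/2 = A + 2*6*(1/2) = A + 6 = 6 + A)
(y(sqrt(-1 + 0), -9) - 65)*g(3, 2) = ((6 + sqrt(-1 + 0)) - 65)*(-96) = ((6 + sqrt(-1)) - 65)*(-96) = ((6 + I) - 65)*(-96) = (-59 + I)*(-96) = 5664 - 96*I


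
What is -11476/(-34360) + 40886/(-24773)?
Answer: -280137003/212800070 ≈ -1.3164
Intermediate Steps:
-11476/(-34360) + 40886/(-24773) = -11476*(-1/34360) + 40886*(-1/24773) = 2869/8590 - 40886/24773 = -280137003/212800070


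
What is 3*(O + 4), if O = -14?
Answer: -30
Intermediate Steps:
3*(O + 4) = 3*(-14 + 4) = 3*(-10) = -30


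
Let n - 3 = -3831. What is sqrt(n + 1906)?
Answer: 31*I*sqrt(2) ≈ 43.841*I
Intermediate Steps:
n = -3828 (n = 3 - 3831 = -3828)
sqrt(n + 1906) = sqrt(-3828 + 1906) = sqrt(-1922) = 31*I*sqrt(2)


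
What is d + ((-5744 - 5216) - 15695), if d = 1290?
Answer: -25365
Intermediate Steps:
d + ((-5744 - 5216) - 15695) = 1290 + ((-5744 - 5216) - 15695) = 1290 + (-10960 - 15695) = 1290 - 26655 = -25365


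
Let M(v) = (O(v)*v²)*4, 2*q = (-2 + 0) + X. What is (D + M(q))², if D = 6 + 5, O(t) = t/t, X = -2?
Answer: 729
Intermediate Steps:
O(t) = 1
q = -2 (q = ((-2 + 0) - 2)/2 = (-2 - 2)/2 = (½)*(-4) = -2)
M(v) = 4*v² (M(v) = (1*v²)*4 = v²*4 = 4*v²)
D = 11
(D + M(q))² = (11 + 4*(-2)²)² = (11 + 4*4)² = (11 + 16)² = 27² = 729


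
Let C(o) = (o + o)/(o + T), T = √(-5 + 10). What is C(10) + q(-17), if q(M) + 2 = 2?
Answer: 40/19 - 4*√5/19 ≈ 1.6345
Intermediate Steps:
q(M) = 0 (q(M) = -2 + 2 = 0)
T = √5 ≈ 2.2361
C(o) = 2*o/(o + √5) (C(o) = (o + o)/(o + √5) = (2*o)/(o + √5) = 2*o/(o + √5))
C(10) + q(-17) = 2*10/(10 + √5) + 0 = 20/(10 + √5) + 0 = 20/(10 + √5)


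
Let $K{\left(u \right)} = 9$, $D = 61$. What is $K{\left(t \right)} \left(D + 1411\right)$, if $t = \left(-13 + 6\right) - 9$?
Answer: $13248$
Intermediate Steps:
$t = -16$ ($t = -7 - 9 = -16$)
$K{\left(t \right)} \left(D + 1411\right) = 9 \left(61 + 1411\right) = 9 \cdot 1472 = 13248$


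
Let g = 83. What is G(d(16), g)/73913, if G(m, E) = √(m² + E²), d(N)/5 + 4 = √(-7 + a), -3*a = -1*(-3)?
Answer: √(7089 - 400*I*√2)/73913 ≈ 0.00114 - 4.5414e-5*I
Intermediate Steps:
a = -1 (a = -(-1)*(-3)/3 = -⅓*3 = -1)
d(N) = -20 + 10*I*√2 (d(N) = -20 + 5*√(-7 - 1) = -20 + 5*√(-8) = -20 + 5*(2*I*√2) = -20 + 10*I*√2)
G(m, E) = √(E² + m²)
G(d(16), g)/73913 = √(83² + (-20 + 10*I*√2)²)/73913 = √(6889 + (-20 + 10*I*√2)²)*(1/73913) = √(6889 + (-20 + 10*I*√2)²)/73913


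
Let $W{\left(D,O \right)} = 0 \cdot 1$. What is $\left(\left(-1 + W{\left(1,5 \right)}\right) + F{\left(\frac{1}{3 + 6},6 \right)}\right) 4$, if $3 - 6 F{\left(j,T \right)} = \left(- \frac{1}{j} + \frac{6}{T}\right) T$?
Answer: $30$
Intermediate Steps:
$W{\left(D,O \right)} = 0$
$F{\left(j,T \right)} = \frac{1}{2} - \frac{T \left(- \frac{1}{j} + \frac{6}{T}\right)}{6}$ ($F{\left(j,T \right)} = \frac{1}{2} - \frac{\left(- \frac{1}{j} + \frac{6}{T}\right) T}{6} = \frac{1}{2} - \frac{T \left(- \frac{1}{j} + \frac{6}{T}\right)}{6}$)
$\left(\left(-1 + W{\left(1,5 \right)}\right) + F{\left(\frac{1}{3 + 6},6 \right)}\right) 4 = \left(\left(-1 + 0\right) + \frac{6 - \frac{3}{3 + 6}}{6 \frac{1}{3 + 6}}\right) 4 = \left(-1 + \frac{6 - \frac{3}{9}}{6 \cdot \frac{1}{9}}\right) 4 = \left(-1 + \frac{\frac{1}{\frac{1}{9}} \left(6 - \frac{1}{3}\right)}{6}\right) 4 = \left(-1 + \frac{1}{6} \cdot 9 \left(6 - \frac{1}{3}\right)\right) 4 = \left(-1 + \frac{1}{6} \cdot 9 \cdot \frac{17}{3}\right) 4 = \left(-1 + \frac{17}{2}\right) 4 = \frac{15}{2} \cdot 4 = 30$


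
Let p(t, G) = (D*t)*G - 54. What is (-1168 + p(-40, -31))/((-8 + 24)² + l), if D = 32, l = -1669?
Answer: -38458/1413 ≈ -27.217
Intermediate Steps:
p(t, G) = -54 + 32*G*t (p(t, G) = (32*t)*G - 54 = 32*G*t - 54 = -54 + 32*G*t)
(-1168 + p(-40, -31))/((-8 + 24)² + l) = (-1168 + (-54 + 32*(-31)*(-40)))/((-8 + 24)² - 1669) = (-1168 + (-54 + 39680))/(16² - 1669) = (-1168 + 39626)/(256 - 1669) = 38458/(-1413) = 38458*(-1/1413) = -38458/1413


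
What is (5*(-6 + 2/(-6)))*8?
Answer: -760/3 ≈ -253.33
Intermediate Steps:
(5*(-6 + 2/(-6)))*8 = (5*(-6 + 2*(-⅙)))*8 = (5*(-6 - ⅓))*8 = (5*(-19/3))*8 = -95/3*8 = -760/3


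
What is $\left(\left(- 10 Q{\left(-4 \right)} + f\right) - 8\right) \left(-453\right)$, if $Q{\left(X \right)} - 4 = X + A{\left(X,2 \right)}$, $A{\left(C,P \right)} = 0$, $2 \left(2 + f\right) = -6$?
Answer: $5889$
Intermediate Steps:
$f = -5$ ($f = -2 + \frac{1}{2} \left(-6\right) = -2 - 3 = -5$)
$Q{\left(X \right)} = 4 + X$ ($Q{\left(X \right)} = 4 + \left(X + 0\right) = 4 + X$)
$\left(\left(- 10 Q{\left(-4 \right)} + f\right) - 8\right) \left(-453\right) = \left(\left(- 10 \left(4 - 4\right) - 5\right) - 8\right) \left(-453\right) = \left(\left(\left(-10\right) 0 - 5\right) - 8\right) \left(-453\right) = \left(\left(0 - 5\right) - 8\right) \left(-453\right) = \left(-5 - 8\right) \left(-453\right) = \left(-13\right) \left(-453\right) = 5889$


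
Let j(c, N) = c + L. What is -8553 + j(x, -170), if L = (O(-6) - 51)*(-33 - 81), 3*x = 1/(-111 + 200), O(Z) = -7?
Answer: -518246/267 ≈ -1941.0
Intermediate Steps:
x = 1/267 (x = 1/(3*(-111 + 200)) = (1/3)/89 = (1/3)*(1/89) = 1/267 ≈ 0.0037453)
L = 6612 (L = (-7 - 51)*(-33 - 81) = -58*(-114) = 6612)
j(c, N) = 6612 + c (j(c, N) = c + 6612 = 6612 + c)
-8553 + j(x, -170) = -8553 + (6612 + 1/267) = -8553 + 1765405/267 = -518246/267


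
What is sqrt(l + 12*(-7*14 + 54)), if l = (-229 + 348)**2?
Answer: sqrt(13633) ≈ 116.76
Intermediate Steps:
l = 14161 (l = 119**2 = 14161)
sqrt(l + 12*(-7*14 + 54)) = sqrt(14161 + 12*(-7*14 + 54)) = sqrt(14161 + 12*(-98 + 54)) = sqrt(14161 + 12*(-44)) = sqrt(14161 - 528) = sqrt(13633)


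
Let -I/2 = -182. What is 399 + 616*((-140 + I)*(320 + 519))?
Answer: 115768975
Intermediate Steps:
I = 364 (I = -2*(-182) = 364)
399 + 616*((-140 + I)*(320 + 519)) = 399 + 616*((-140 + 364)*(320 + 519)) = 399 + 616*(224*839) = 399 + 616*187936 = 399 + 115768576 = 115768975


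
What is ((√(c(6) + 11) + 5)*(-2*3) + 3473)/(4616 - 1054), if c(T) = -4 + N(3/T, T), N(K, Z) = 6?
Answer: 3443/3562 - 3*√13/1781 ≈ 0.96052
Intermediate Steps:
c(T) = 2 (c(T) = -4 + 6 = 2)
((√(c(6) + 11) + 5)*(-2*3) + 3473)/(4616 - 1054) = ((√(2 + 11) + 5)*(-2*3) + 3473)/(4616 - 1054) = ((√13 + 5)*(-6) + 3473)/3562 = ((5 + √13)*(-6) + 3473)*(1/3562) = ((-30 - 6*√13) + 3473)*(1/3562) = (3443 - 6*√13)*(1/3562) = 3443/3562 - 3*√13/1781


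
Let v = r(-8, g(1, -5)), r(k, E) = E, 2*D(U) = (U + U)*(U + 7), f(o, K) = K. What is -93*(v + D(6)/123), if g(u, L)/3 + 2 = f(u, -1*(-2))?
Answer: -2418/41 ≈ -58.976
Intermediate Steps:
D(U) = U*(7 + U) (D(U) = ((U + U)*(U + 7))/2 = ((2*U)*(7 + U))/2 = (2*U*(7 + U))/2 = U*(7 + U))
g(u, L) = 0 (g(u, L) = -6 + 3*(-1*(-2)) = -6 + 3*2 = -6 + 6 = 0)
v = 0
-93*(v + D(6)/123) = -93*(0 + (6*(7 + 6))/123) = -93*(0 + (6*13)*(1/123)) = -93*(0 + 78*(1/123)) = -93*(0 + 26/41) = -93*26/41 = -2418/41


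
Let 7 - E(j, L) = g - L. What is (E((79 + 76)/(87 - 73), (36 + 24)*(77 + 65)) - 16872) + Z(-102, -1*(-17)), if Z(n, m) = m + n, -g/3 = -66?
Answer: -8628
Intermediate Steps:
g = 198 (g = -3*(-66) = 198)
E(j, L) = -191 + L (E(j, L) = 7 - (198 - L) = 7 + (-198 + L) = -191 + L)
(E((79 + 76)/(87 - 73), (36 + 24)*(77 + 65)) - 16872) + Z(-102, -1*(-17)) = ((-191 + (36 + 24)*(77 + 65)) - 16872) + (-1*(-17) - 102) = ((-191 + 60*142) - 16872) + (17 - 102) = ((-191 + 8520) - 16872) - 85 = (8329 - 16872) - 85 = -8543 - 85 = -8628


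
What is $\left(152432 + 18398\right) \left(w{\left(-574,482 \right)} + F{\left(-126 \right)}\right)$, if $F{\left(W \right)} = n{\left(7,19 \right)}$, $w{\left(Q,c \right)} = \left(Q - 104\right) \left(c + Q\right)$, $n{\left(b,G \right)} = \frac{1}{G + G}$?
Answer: $\frac{202458234935}{19} \approx 1.0656 \cdot 10^{10}$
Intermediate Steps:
$n{\left(b,G \right)} = \frac{1}{2 G}$
$w{\left(Q,c \right)} = \left(-104 + Q\right) \left(Q + c\right)$
$F{\left(W \right)} = \frac{1}{38}$ ($F{\left(W \right)} = \frac{1}{2 \cdot 19} = \frac{1}{2} \cdot \frac{1}{19} = \frac{1}{38}$)
$\left(152432 + 18398\right) \left(w{\left(-574,482 \right)} + F{\left(-126 \right)}\right) = \left(152432 + 18398\right) \left(\left(\left(-574\right)^{2} - -59696 - 50128 - 276668\right) + \frac{1}{38}\right) = 170830 \left(\left(329476 + 59696 - 50128 - 276668\right) + \frac{1}{38}\right) = 170830 \left(62376 + \frac{1}{38}\right) = 170830 \cdot \frac{2370289}{38} = \frac{202458234935}{19}$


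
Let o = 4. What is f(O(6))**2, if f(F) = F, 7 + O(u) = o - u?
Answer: 81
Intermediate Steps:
O(u) = -3 - u (O(u) = -7 + (4 - u) = -3 - u)
f(O(6))**2 = (-3 - 1*6)**2 = (-3 - 6)**2 = (-9)**2 = 81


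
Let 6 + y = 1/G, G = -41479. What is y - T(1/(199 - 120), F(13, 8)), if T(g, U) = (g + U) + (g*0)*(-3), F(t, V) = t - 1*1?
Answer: -59024696/3276841 ≈ -18.013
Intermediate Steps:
F(t, V) = -1 + t (F(t, V) = t - 1 = -1 + t)
y = -248875/41479 (y = -6 + 1/(-41479) = -6 - 1/41479 = -248875/41479 ≈ -6.0000)
T(g, U) = U + g (T(g, U) = (U + g) + 0*(-3) = (U + g) + 0 = U + g)
y - T(1/(199 - 120), F(13, 8)) = -248875/41479 - ((-1 + 13) + 1/(199 - 120)) = -248875/41479 - (12 + 1/79) = -248875/41479 - 1*949/79 = -248875/41479 - 949/79 = -59024696/3276841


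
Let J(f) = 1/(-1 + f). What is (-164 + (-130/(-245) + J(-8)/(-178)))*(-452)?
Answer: 2900025446/39249 ≈ 73888.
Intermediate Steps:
(-164 + (-130/(-245) + J(-8)/(-178)))*(-452) = (-164 + (-130/(-245) + 1/(-1 - 8*(-178))))*(-452) = (-164 + (-130*(-1/245) - 1/178/(-9)))*(-452) = (-164 + (26/49 - 1/9*(-1/178)))*(-452) = (-164 + (26/49 + 1/1602))*(-452) = (-164 + 41701/78498)*(-452) = -12831971/78498*(-452) = 2900025446/39249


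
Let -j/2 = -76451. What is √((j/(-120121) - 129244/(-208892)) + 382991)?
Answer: √15071252225062083985289154/6273078983 ≈ 618.86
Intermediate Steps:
j = 152902 (j = -2*(-76451) = 152902)
√((j/(-120121) - 129244/(-208892)) + 382991) = √((152902/(-120121) - 129244/(-208892)) + 382991) = √((152902*(-1/120121) - 129244*(-1/208892)) + 382991) = √((-152902/120121 + 32311/52223) + 382991) = √(-4103771515/6273078983 + 382991) = √(2402528689006638/6273078983) = √15071252225062083985289154/6273078983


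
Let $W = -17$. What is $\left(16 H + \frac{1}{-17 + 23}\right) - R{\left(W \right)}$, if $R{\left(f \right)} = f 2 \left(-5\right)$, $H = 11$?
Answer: $\frac{37}{6} \approx 6.1667$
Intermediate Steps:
$R{\left(f \right)} = - 10 f$ ($R{\left(f \right)} = 2 f \left(-5\right) = - 10 f$)
$\left(16 H + \frac{1}{-17 + 23}\right) - R{\left(W \right)} = \left(16 \cdot 11 + \frac{1}{-17 + 23}\right) - \left(-10\right) \left(-17\right) = \left(176 + \frac{1}{6}\right) - 170 = \frac{1057}{6} - 170 = \frac{37}{6}$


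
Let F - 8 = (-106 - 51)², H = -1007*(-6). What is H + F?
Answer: 30699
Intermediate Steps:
H = 6042
F = 24657 (F = 8 + (-106 - 51)² = 8 + (-157)² = 8 + 24649 = 24657)
H + F = 6042 + 24657 = 30699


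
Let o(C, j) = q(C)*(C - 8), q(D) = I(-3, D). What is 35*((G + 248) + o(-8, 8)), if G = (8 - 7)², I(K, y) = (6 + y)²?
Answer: 6475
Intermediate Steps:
q(D) = (6 + D)²
G = 1 (G = 1² = 1)
o(C, j) = (6 + C)²*(-8 + C) (o(C, j) = (6 + C)²*(C - 8) = (6 + C)²*(-8 + C))
35*((G + 248) + o(-8, 8)) = 35*((1 + 248) + (6 - 8)²*(-8 - 8)) = 35*(249 + (-2)²*(-16)) = 35*(249 + 4*(-16)) = 35*(249 - 64) = 35*185 = 6475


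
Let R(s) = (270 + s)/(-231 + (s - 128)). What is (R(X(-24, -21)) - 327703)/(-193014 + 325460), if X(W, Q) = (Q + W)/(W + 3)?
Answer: -818603999/330850108 ≈ -2.4742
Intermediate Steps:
X(W, Q) = (Q + W)/(3 + W)
R(s) = (270 + s)/(-359 + s) (R(s) = (270 + s)/(-231 + (-128 + s)) = (270 + s)/(-359 + s))
(R(X(-24, -21)) - 327703)/(-193014 + 325460) = ((270 + (-21 - 24)/(3 - 24))/(-359 + (-21 - 24)/(3 - 24)) - 327703)/(-193014 + 325460) = ((270 - 45/(-21))/(-359 - 45/(-21)) - 327703)/132446 = ((270 - 1/21*(-45))/(-359 - 1/21*(-45)) - 327703)*(1/132446) = ((270 + 15/7)/(-359 + 15/7) - 327703)*(1/132446) = ((1905/7)/(-2498/7) - 327703)*(1/132446) = (-7/2498*1905/7 - 327703)*(1/132446) = (-1905/2498 - 327703)*(1/132446) = -818603999/2498*1/132446 = -818603999/330850108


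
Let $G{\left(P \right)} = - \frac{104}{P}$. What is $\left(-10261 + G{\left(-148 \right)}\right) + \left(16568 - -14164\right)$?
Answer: $\frac{757453}{37} \approx 20472.0$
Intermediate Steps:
$\left(-10261 + G{\left(-148 \right)}\right) + \left(16568 - -14164\right) = \left(-10261 - \frac{104}{-148}\right) + \left(16568 - -14164\right) = \left(-10261 - - \frac{26}{37}\right) + \left(16568 + 14164\right) = \left(-10261 + \frac{26}{37}\right) + 30732 = - \frac{379631}{37} + 30732 = \frac{757453}{37}$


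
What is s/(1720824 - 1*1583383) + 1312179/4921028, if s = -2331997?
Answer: -11295475338977/676351009348 ≈ -16.701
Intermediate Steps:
s/(1720824 - 1*1583383) + 1312179/4921028 = -2331997/(1720824 - 1*1583383) + 1312179/4921028 = -2331997/(1720824 - 1583383) + 1312179*(1/4921028) = -2331997/137441 + 1312179/4921028 = -11295475338977/676351009348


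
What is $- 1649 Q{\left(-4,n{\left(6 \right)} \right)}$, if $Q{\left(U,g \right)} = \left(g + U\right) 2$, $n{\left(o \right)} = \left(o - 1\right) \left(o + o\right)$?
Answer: $-184688$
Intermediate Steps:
$n{\left(o \right)} = 2 o \left(-1 + o\right)$ ($n{\left(o \right)} = \left(-1 + o\right) 2 o = 2 o \left(-1 + o\right)$)
$Q{\left(U,g \right)} = 2 U + 2 g$ ($Q{\left(U,g \right)} = \left(U + g\right) 2 = 2 U + 2 g$)
$- 1649 Q{\left(-4,n{\left(6 \right)} \right)} = - 1649 \left(2 \left(-4\right) + 2 \cdot 2 \cdot 6 \left(-1 + 6\right)\right) = - 1649 \left(-8 + 2 \cdot 2 \cdot 6 \cdot 5\right) = - 1649 \left(-8 + 2 \cdot 60\right) = - 1649 \left(-8 + 120\right) = \left(-1649\right) 112 = -184688$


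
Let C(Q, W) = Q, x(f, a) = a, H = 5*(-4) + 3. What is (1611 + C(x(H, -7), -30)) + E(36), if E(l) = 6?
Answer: 1610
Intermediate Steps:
H = -17 (H = -20 + 3 = -17)
(1611 + C(x(H, -7), -30)) + E(36) = (1611 - 7) + 6 = 1604 + 6 = 1610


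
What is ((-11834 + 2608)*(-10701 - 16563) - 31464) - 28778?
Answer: 251477422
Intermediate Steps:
((-11834 + 2608)*(-10701 - 16563) - 31464) - 28778 = (-9226*(-27264) - 31464) - 28778 = (251537664 - 31464) - 28778 = 251506200 - 28778 = 251477422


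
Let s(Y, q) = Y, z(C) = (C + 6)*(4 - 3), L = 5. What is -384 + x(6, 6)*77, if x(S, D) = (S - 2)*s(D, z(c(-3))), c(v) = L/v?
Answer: 1464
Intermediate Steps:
c(v) = 5/v
z(C) = 6 + C (z(C) = (6 + C)*1 = 6 + C)
x(S, D) = D*(-2 + S) (x(S, D) = (S - 2)*D = (-2 + S)*D = D*(-2 + S))
-384 + x(6, 6)*77 = -384 + (6*(-2 + 6))*77 = -384 + (6*4)*77 = -384 + 24*77 = -384 + 1848 = 1464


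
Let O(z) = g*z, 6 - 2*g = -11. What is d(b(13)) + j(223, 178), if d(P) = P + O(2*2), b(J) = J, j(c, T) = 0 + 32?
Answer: 79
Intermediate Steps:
j(c, T) = 32
g = 17/2 (g = 3 - ½*(-11) = 3 + 11/2 = 17/2 ≈ 8.5000)
O(z) = 17*z/2
d(P) = 34 + P (d(P) = P + 17*(2*2)/2 = P + (17/2)*4 = P + 34 = 34 + P)
d(b(13)) + j(223, 178) = (34 + 13) + 32 = 47 + 32 = 79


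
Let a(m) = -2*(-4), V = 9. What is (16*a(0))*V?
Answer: 1152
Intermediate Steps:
a(m) = 8
(16*a(0))*V = (16*8)*9 = 128*9 = 1152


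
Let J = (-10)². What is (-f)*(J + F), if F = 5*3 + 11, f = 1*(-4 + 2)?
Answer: 252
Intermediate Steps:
f = -2 (f = 1*(-2) = -2)
F = 26 (F = 15 + 11 = 26)
J = 100
(-f)*(J + F) = (-1*(-2))*(100 + 26) = 2*126 = 252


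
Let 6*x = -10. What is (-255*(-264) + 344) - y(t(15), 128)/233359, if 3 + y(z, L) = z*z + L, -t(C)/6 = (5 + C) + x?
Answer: 15789991151/233359 ≈ 67664.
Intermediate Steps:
x = -5/3 (x = (⅙)*(-10) = -5/3 ≈ -1.6667)
t(C) = -20 - 6*C (t(C) = -6*((5 + C) - 5/3) = -6*(10/3 + C) = -20 - 6*C)
y(z, L) = -3 + L + z² (y(z, L) = -3 + (z*z + L) = -3 + (z² + L) = -3 + (L + z²) = -3 + L + z²)
(-255*(-264) + 344) - y(t(15), 128)/233359 = (-255*(-264) + 344) - (-3 + 128 + (-20 - 6*15)²)/233359 = (67320 + 344) - (-3 + 128 + (-20 - 90)²)/233359 = 67664 - (-3 + 128 + (-110)²)/233359 = 67664 - (-3 + 128 + 12100)/233359 = 67664 - 12225/233359 = 15789991151/233359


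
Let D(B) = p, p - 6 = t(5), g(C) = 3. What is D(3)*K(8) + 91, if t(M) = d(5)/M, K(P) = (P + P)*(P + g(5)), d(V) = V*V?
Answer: 2027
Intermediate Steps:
d(V) = V²
K(P) = 2*P*(3 + P) (K(P) = (P + P)*(P + 3) = (2*P)*(3 + P) = 2*P*(3 + P))
t(M) = 25/M (t(M) = 5²/M = 25/M)
p = 11 (p = 6 + 25/5 = 6 + 25*(⅕) = 6 + 5 = 11)
D(B) = 11
D(3)*K(8) + 91 = 11*(2*8*(3 + 8)) + 91 = 11*(2*8*11) + 91 = 11*176 + 91 = 1936 + 91 = 2027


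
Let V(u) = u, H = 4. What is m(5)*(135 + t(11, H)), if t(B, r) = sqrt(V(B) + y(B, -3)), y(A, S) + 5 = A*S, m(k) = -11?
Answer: -1485 - 33*I*sqrt(3) ≈ -1485.0 - 57.158*I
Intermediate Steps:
y(A, S) = -5 + A*S
t(B, r) = sqrt(-5 - 2*B) (t(B, r) = sqrt(B + (-5 + B*(-3))) = sqrt(B + (-5 - 3*B)) = sqrt(-5 - 2*B))
m(5)*(135 + t(11, H)) = -11*(135 + sqrt(-5 - 2*11)) = -11*(135 + sqrt(-5 - 22)) = -11*(135 + sqrt(-27)) = -11*(135 + 3*I*sqrt(3)) = -1485 - 33*I*sqrt(3)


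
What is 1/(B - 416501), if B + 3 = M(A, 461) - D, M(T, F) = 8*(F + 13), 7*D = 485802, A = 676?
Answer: -7/3374786 ≈ -2.0742e-6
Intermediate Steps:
D = 485802/7 (D = (⅐)*485802 = 485802/7 ≈ 69400.)
M(T, F) = 104 + 8*F (M(T, F) = 8*(13 + F) = 104 + 8*F)
B = -459279/7 (B = -3 + ((104 + 8*461) - 1*485802/7) = -3 + ((104 + 3688) - 485802/7) = -3 + (3792 - 485802/7) = -3 - 459258/7 = -459279/7 ≈ -65611.)
1/(B - 416501) = 1/(-459279/7 - 416501) = 1/(-3374786/7) = -7/3374786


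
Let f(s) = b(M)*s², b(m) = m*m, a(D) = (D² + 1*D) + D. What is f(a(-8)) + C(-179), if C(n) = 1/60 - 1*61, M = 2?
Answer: 549301/60 ≈ 9155.0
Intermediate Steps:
a(D) = D² + 2*D (a(D) = (D² + D) + D = (D + D²) + D = D² + 2*D)
b(m) = m²
C(n) = -3659/60 (C(n) = 1/60 - 61 = -3659/60)
f(s) = 4*s² (f(s) = 2²*s² = 4*s²)
f(a(-8)) + C(-179) = 4*(-8*(2 - 8))² - 3659/60 = 4*(-8*(-6))² - 3659/60 = 4*48² - 3659/60 = 4*2304 - 3659/60 = 9216 - 3659/60 = 549301/60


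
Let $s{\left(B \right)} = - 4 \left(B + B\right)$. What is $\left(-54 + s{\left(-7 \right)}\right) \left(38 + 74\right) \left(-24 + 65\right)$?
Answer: $9184$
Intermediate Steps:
$s{\left(B \right)} = - 8 B$ ($s{\left(B \right)} = - 4 \cdot 2 B = - 8 B$)
$\left(-54 + s{\left(-7 \right)}\right) \left(38 + 74\right) \left(-24 + 65\right) = \left(-54 - -56\right) \left(38 + 74\right) \left(-24 + 65\right) = \left(-54 + 56\right) 112 \cdot 41 = 2 \cdot 112 \cdot 41 = 224 \cdot 41 = 9184$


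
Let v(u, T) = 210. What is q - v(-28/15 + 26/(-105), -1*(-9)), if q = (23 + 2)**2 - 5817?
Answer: -5402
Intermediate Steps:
q = -5192 (q = 25**2 - 5817 = 625 - 5817 = -5192)
q - v(-28/15 + 26/(-105), -1*(-9)) = -5192 - 1*210 = -5192 - 210 = -5402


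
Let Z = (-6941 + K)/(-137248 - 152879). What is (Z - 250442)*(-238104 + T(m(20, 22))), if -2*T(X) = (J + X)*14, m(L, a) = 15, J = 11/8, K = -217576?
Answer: 46157089347278711/773672 ≈ 5.9660e+10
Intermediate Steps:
J = 11/8 (J = 11*(⅛) = 11/8 ≈ 1.3750)
Z = 74839/96709 (Z = (-6941 - 217576)/(-137248 - 152879) = -224517/(-290127) = -224517*(-1/290127) = 74839/96709 ≈ 0.77386)
T(X) = -77/8 - 7*X (T(X) = -(11/8 + X)*14/2 = -(77/4 + 14*X)/2 = -77/8 - 7*X)
(Z - 250442)*(-238104 + T(m(20, 22))) = (74839/96709 - 250442)*(-238104 + (-77/8 - 7*15)) = -24219920539*(-238104 + (-77/8 - 105))/96709 = -24219920539*(-238104 - 917/8)/96709 = -24219920539/96709*(-1905749/8) = 46157089347278711/773672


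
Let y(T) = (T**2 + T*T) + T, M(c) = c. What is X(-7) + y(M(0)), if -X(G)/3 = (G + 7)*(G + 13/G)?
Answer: 0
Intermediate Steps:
y(T) = T + 2*T**2 (y(T) = (T**2 + T**2) + T = 2*T**2 + T = T + 2*T**2)
X(G) = -3*(7 + G)*(G + 13/G) (X(G) = -3*(G + 7)*(G + 13/G) = -3*(7 + G)*(G + 13/G))
X(-7) + y(M(0)) = (-39 - 273/(-7) - 21*(-7) - 3*(-7)**2) + 0*(1 + 2*0) = (-39 - 273*(-1/7) + 147 - 3*49) + 0*(1 + 0) = (-39 + 39 + 147 - 147) + 0*1 = 0 + 0 = 0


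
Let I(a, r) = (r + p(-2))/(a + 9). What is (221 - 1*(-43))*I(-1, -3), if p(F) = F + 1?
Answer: -132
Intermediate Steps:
p(F) = 1 + F
I(a, r) = (-1 + r)/(9 + a) (I(a, r) = (r + (1 - 2))/(a + 9) = (r - 1)/(9 + a) = (-1 + r)/(9 + a))
(221 - 1*(-43))*I(-1, -3) = (221 - 1*(-43))*((-1 - 3)/(9 - 1)) = (221 + 43)*(-4/8) = 264*((1/8)*(-4)) = 264*(-1/2) = -132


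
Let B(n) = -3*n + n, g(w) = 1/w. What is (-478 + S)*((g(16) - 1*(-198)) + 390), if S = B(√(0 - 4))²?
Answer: -2324023/8 ≈ -2.9050e+5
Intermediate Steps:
B(n) = -2*n
S = -16 (S = (-2*√(0 - 4))² = (-4*I)² = -16)
(-478 + S)*((g(16) - 1*(-198)) + 390) = (-478 - 16)*((1/16 - 1*(-198)) + 390) = -494*((1/16 + 198) + 390) = -494*(3169/16 + 390) = -494*9409/16 = -2324023/8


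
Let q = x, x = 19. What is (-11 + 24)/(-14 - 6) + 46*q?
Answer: 17467/20 ≈ 873.35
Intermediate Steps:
q = 19
(-11 + 24)/(-14 - 6) + 46*q = (-11 + 24)/(-14 - 6) + 46*19 = 13/(-20) + 874 = 13*(-1/20) + 874 = -13/20 + 874 = 17467/20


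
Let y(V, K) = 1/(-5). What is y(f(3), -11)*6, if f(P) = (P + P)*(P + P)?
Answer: -6/5 ≈ -1.2000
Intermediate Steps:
f(P) = 4*P² (f(P) = (2*P)*(2*P) = 4*P²)
y(V, K) = -⅕
y(f(3), -11)*6 = -⅕*6 = -6/5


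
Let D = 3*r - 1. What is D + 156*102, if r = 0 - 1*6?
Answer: 15893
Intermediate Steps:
r = -6 (r = 0 - 6 = -6)
D = -19 (D = 3*(-6) - 1 = -18 - 1 = -19)
D + 156*102 = -19 + 156*102 = -19 + 15912 = 15893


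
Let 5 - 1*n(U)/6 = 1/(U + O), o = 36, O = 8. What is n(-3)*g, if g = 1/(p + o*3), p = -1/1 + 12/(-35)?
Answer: 1008/3733 ≈ 0.27002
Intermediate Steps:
n(U) = 30 - 6/(8 + U) (n(U) = 30 - 6/(U + 8) = 30 - 6/(8 + U))
p = -47/35 (p = -1*1 + 12*(-1/35) = -1 - 12/35 = -47/35 ≈ -1.3429)
g = 35/3733 (g = 1/(-47/35 + 36*3) = 1/(-47/35 + 108) = 1/(3733/35) = 35/3733 ≈ 0.0093758)
n(-3)*g = (6*(39 + 5*(-3))/(8 - 3))*(35/3733) = (6*(39 - 15)/5)*(35/3733) = (6*(1/5)*24)*(35/3733) = (144/5)*(35/3733) = 1008/3733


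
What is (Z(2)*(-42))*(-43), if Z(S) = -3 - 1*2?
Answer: -9030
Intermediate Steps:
Z(S) = -5 (Z(S) = -3 - 2 = -5)
(Z(2)*(-42))*(-43) = -5*(-42)*(-43) = 210*(-43) = -9030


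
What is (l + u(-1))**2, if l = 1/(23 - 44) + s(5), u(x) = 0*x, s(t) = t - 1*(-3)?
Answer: 27889/441 ≈ 63.240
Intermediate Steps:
s(t) = 3 + t (s(t) = t + 3 = 3 + t)
u(x) = 0
l = 167/21 (l = 1/(23 - 44) + (3 + 5) = 1/(-21) + 8 = -1/21 + 8 = 167/21 ≈ 7.9524)
(l + u(-1))**2 = (167/21 + 0)**2 = (167/21)**2 = 27889/441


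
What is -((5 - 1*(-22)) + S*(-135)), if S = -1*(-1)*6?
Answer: 783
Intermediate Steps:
S = 6 (S = 1*6 = 6)
-((5 - 1*(-22)) + S*(-135)) = -((5 - 1*(-22)) + 6*(-135)) = -((5 + 22) - 810) = -(27 - 810) = -1*(-783) = 783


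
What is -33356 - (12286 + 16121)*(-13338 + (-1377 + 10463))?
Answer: 120753208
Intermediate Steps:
-33356 - (12286 + 16121)*(-13338 + (-1377 + 10463)) = -33356 - 28407*(-13338 + 9086) = -33356 - 28407*(-4252) = -33356 - 1*(-120786564) = -33356 + 120786564 = 120753208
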